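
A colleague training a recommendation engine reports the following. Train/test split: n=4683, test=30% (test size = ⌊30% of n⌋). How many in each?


Test = ⌊4683·30/100⌋ = 1404
Train = 4683 - 1404 = 3279

Train: 3279, Test: 1404


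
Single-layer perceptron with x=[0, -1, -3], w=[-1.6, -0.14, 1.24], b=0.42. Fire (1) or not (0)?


z = (0)·(-1.6) + (-1)·(-0.14) + (-3)·(1.24) + 0.42
  = -3.16
step(z) = 0 (z<0)

0


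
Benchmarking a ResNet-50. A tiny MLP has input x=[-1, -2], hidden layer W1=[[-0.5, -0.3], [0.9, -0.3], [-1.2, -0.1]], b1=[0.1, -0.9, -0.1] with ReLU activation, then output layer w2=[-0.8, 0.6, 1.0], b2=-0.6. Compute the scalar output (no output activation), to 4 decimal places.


z1[0] = (-0.5)·(-1) + (-0.3)·(-2) + 0.1 = 1.2
z1[1] = (0.9)·(-1) + (-0.3)·(-2) - 0.9 = -1.2
z1[2] = (-1.2)·(-1) + (-0.1)·(-2) - 0.1 = 1.3
h = ReLU(z1) = [1.2, 0.0, 1.3]
output = (-0.8)·(1.2) + (0.6)·(0.0) + (1.0)·(1.3) - 0.6 = -0.26

-0.26


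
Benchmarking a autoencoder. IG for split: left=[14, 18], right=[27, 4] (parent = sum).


Parent = [41, 22], H_parent = 0.9334
H_left = 0.9887 (n=32), H_right = 0.5548 (n=31)
H_children = (32/63)·0.9887 + (31/63)·0.5548 = 0.7752
IG = 0.9334 - 0.7752 = 0.1582

0.1582


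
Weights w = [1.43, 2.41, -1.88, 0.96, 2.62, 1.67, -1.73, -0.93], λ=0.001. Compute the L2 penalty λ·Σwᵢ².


‖w‖₂² = (1.43)² + (2.41)² + (-1.88)² + (0.96)² + (2.62)² + (1.67)² + (-1.73)² + (-0.93)²
     = 2.0449 + 5.8081 + 3.5344 + 0.9216 + 6.8644 + 2.7889 + 2.9929 + 0.8649
     = 25.8201
λ·‖w‖₂² = 0.001·25.8201 = 0.02582

0.02582


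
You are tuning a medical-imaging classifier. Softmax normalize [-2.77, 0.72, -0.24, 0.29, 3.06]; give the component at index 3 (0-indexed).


Exponentials: e^-2.77=0.0627, e^0.72=2.0544, e^-0.24=0.7866, e^0.29=1.3364, e^3.06=21.3276
Sum = 25.5677
Softmax = [0.0025, 0.0804, 0.0308, 0.0523, 0.8342]
p[3] = 1.3364/25.5677 = 0.0523

0.0523


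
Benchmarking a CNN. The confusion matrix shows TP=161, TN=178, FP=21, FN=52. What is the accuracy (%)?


Accuracy = (TP+TN)/(TP+TN+FP+FN)
= (161+178)/(412)
= 339/412 = 82.28%

82.28%


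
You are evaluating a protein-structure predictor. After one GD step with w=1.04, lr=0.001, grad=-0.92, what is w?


w_new = w - α·∇
= 1.04 - 0.001·-0.92
= 1.04 + 0.00092
= 1.04092

1.04092


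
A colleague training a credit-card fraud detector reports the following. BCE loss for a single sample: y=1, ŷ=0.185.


BCE = -[y·ln(p) + (1-y)·ln(1-p)]
= -1·ln(0.185) - 0
= -ln(0.185) = 1.6874

1.6874


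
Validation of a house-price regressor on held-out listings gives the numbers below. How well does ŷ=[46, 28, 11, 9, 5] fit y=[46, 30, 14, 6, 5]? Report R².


ȳ = 20.2
SS_res = Σ(y-ŷ)² = 22
SS_tot = Σ(y-ȳ)² = 1232.8
R² = 1 - SS_res/SS_tot = 1 - 0.0178 = 0.9822

0.9822


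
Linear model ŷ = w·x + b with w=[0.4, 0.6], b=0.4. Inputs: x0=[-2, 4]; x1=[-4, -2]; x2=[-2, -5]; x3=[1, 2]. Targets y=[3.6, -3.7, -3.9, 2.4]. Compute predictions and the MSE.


ŷ0 = (0.4)·(-2) + (0.6)·(4) + 0.4 = 2.0
ŷ1 = (0.4)·(-4) + (0.6)·(-2) + 0.4 = -2.4
ŷ2 = (0.4)·(-2) + (0.6)·(-5) + 0.4 = -3.4
ŷ3 = (0.4)·(1) + (0.6)·(2) + 0.4 = 2.0
errors² = [2.56, 1.69, 0.25, 0.16]
MSE = 4.6600/4 = 1.165

1.165


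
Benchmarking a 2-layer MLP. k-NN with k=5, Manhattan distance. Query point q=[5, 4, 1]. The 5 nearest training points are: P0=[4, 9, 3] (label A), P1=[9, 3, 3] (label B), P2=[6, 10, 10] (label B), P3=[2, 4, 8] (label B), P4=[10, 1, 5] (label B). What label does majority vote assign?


d(q,P0) = 8  (label A)
d(q,P1) = 7  (label B)
d(q,P2) = 16  (label B)
d(q,P3) = 10  (label B)
d(q,P4) = 12  (label B)
Votes: A=1, B=4
Majority → B

B


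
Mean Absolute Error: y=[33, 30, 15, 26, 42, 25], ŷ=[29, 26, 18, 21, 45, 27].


Absolute errors: |33-29|=4, |30-26|=4, |15-18|=3, |26-21|=5, |42-45|=3, |25-27|=2
Sum = 21
MAE = 21/6 = 7/2

7/2


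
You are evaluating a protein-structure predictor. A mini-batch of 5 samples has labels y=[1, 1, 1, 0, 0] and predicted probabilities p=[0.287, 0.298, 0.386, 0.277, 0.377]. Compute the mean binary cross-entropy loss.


L[0] = -ln(0.287) = 1.2483
L[1] = -ln(0.298) = 1.2107
L[2] = -ln(0.386) = 0.9519
L[3] = -ln(1-0.277) = -ln(0.723) = 0.3243
L[4] = -ln(1-0.377) = -ln(0.623) = 0.4732
mean = (1.2483 + 1.2107 + 0.9519 + 0.3243 + 0.4732)/5 = 0.8417

0.8417


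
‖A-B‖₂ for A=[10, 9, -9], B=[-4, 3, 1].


d = √((10+ 4)² + (9-3)² + (-9-1)²)
  = √(196 + 36 + 100)
  = √332 = 18.2209

18.2209


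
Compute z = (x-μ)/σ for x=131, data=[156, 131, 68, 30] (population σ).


μ = 96.25, σ = 49.9118
z = (131 - 96.25)/49.9118 = 0.6962

0.6962


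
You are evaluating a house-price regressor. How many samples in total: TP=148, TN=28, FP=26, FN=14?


Total = TP + TN + FP + FN
= 148 + 28 + 26 + 14
= 216
(Predicted positive: 174, predicted negative: 42)

216


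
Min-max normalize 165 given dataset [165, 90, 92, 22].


min=22, max=165
(165-22)/(165-22) = 143/143 = 1.0

1.0


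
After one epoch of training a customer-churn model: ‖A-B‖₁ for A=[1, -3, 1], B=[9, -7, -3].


d = |1-9| + |-3+ 7| + |1+ 3|
  = 8 + 4 + 4
  = 16

16


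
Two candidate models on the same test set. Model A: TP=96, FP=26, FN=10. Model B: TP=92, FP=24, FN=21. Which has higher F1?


Model A: P=96/122=0.7869, R=96/106=0.9057, F1=2PR/(P+R)=2TP/(2TP+FP+FN)=192/228=0.8421
Model B: P=92/116=0.7931, R=92/113=0.8142, F1=2PR/(P+R)=2TP/(2TP+FP+FN)=184/229=0.8035
0.8421 > 0.8035 → Model A

Model A


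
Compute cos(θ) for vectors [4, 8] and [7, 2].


A·B = 4·7 + 8·2 = 44
‖A‖ = √80 = 8.9443, ‖B‖ = √53 = 7.2801
cos = 44/(√80·√53) = 44/√4240 = 0.6757

0.6757


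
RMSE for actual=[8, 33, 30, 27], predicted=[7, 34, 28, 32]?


MSE = 31/4 = 7.75
RMSE = √(31/4) = 2.7839

2.7839


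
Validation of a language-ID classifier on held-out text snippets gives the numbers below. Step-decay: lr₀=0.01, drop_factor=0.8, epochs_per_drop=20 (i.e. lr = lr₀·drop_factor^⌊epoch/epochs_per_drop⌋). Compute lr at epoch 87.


n_drops = ⌊87/20⌋ = 4
lr = 0.01·0.8^4 = 0.01·0.4096 = 0.004096

0.004096


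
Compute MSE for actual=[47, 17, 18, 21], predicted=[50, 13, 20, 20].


Squared errors: (47-50)²=9, (17-13)²=16, (18-20)²=4, (21-20)²=1
Sum = 30
MSE = 30/4 = 15/2

15/2


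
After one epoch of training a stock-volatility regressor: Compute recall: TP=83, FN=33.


Recall = TP/(TP+FN)
= 83/(83+33)
= 83/116 = 71.55%

71.55%


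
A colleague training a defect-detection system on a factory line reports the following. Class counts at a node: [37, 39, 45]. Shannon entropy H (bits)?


Probabilities: [37/121, 39/121, 45/121] ≈ [0.3058, 0.3223, 0.3719]
H = -((37/121)·log₂(37/121) + (39/121)·log₂(39/121) + (45/121)·log₂(45/121))
  = 1.5799 bits

1.5799 bits


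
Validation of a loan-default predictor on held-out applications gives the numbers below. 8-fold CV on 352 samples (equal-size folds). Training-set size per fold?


Fold size = 352/8 = 44
Training per fold = 352 - 44 = 308

308


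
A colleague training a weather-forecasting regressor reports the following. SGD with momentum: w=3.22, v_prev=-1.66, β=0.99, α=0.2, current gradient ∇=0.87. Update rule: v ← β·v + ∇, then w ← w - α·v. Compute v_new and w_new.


v_new = 0.99·-1.66 + 0.87 = -1.6434 + 0.87 = -0.7734
w_new = 3.22 - 0.2·-0.7734 = 3.22 + 0.15468 = 3.37468

v_new=-0.7734, w_new=3.37468


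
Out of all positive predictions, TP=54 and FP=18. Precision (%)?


Precision = TP/(TP+FP)
= 54/(54+18)
= 54/72 = 75.0%

75.0%


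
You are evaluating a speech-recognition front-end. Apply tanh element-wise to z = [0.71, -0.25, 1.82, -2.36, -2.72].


tanh(0.71) = 0.6107
tanh(-0.25) = -0.2449
tanh(1.82) = 0.9488
tanh(-2.36) = -0.9823
tanh(-2.72) = -0.9914
result = [0.6107, -0.2449, 0.9488, -0.9823, -0.9914]

[0.6107, -0.2449, 0.9488, -0.9823, -0.9914]


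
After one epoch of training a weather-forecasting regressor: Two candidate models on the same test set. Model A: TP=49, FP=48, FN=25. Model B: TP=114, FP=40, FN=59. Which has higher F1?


Model A: P=49/97=0.5052, R=49/74=0.6622, F1=2PR/(P+R)=2TP/(2TP+FP+FN)=98/171=0.5731
Model B: P=114/154=0.7403, R=114/173=0.659, F1=2PR/(P+R)=2TP/(2TP+FP+FN)=228/327=0.6972
0.5731 < 0.6972 → Model B

Model B


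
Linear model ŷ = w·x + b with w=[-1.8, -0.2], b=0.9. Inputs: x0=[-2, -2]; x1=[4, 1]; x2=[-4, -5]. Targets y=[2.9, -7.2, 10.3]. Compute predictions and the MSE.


ŷ0 = (-1.8)·(-2) + (-0.2)·(-2) + 0.9 = 4.9
ŷ1 = (-1.8)·(4) + (-0.2)·(1) + 0.9 = -6.5
ŷ2 = (-1.8)·(-4) + (-0.2)·(-5) + 0.9 = 9.1
errors² = [4.0, 0.49, 1.44]
MSE = 5.9300/3 = 1.9767

1.9767


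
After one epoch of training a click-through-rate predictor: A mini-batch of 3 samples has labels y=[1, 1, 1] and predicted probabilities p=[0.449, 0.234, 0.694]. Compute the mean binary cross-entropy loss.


L[0] = -ln(0.449) = 0.8007
L[1] = -ln(0.234) = 1.4524
L[2] = -ln(0.694) = 0.3653
mean = (0.8007 + 1.4524 + 0.3653)/3 = 0.8728

0.8728


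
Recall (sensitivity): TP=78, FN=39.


Recall = TP/(TP+FN)
= 78/(78+39)
= 78/117 = 66.67%

66.67%


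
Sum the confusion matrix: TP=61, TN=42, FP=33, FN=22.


Total = TP + TN + FP + FN
= 61 + 42 + 33 + 22
= 158
(Predicted positive: 94, predicted negative: 64)

158


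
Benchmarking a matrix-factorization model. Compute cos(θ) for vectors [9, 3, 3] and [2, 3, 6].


A·B = 9·2 + 3·3 + 3·6 = 45
‖A‖ = √99 = 9.9499, ‖B‖ = √49 = 7
cos = 45/(√99·√49) = 45/√4851 = 0.6461

0.6461


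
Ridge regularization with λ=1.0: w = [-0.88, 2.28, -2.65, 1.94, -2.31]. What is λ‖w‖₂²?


‖w‖₂² = (-0.88)² + (2.28)² + (-2.65)² + (1.94)² + (-2.31)²
     = 0.7744 + 5.1984 + 7.0225 + 3.7636 + 5.3361
     = 22.095
λ·‖w‖₂² = 1.0·22.095 = 22.095

22.095


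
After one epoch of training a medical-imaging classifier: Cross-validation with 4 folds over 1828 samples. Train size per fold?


Fold size = 1828/4 = 457
Training per fold = 1828 - 457 = 1371

1371


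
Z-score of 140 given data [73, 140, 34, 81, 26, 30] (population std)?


μ = 64, σ = 40.0957
z = (140 - 64)/40.0957 = 1.8955

1.8955


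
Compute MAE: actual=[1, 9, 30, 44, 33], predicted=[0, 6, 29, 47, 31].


Absolute errors: |1-0|=1, |9-6|=3, |30-29|=1, |44-47|=3, |33-31|=2
Sum = 10
MAE = 10/5 = 2

2


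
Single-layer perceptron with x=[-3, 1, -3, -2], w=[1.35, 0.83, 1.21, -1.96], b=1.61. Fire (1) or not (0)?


z = (-3)·(1.35) + (1)·(0.83) + (-3)·(1.21) + (-2)·(-1.96) + 1.61
  = -1.32
step(z) = 0 (z<0)

0


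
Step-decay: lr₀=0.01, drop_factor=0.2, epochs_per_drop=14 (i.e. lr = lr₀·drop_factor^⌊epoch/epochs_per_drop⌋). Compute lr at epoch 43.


n_drops = ⌊43/14⌋ = 3
lr = 0.01·0.2^3 = 0.01·0.008 = 0.00008

0.00008


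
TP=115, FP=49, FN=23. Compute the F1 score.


Precision = 115/164 = 0.7012
Recall = 115/138 = 0.8333
F1 = 2·P·R/(P+R) = 2·TP/(2·TP+FP+FN) = 230/(230+49+23) = 230/302 = 0.7616

0.7616


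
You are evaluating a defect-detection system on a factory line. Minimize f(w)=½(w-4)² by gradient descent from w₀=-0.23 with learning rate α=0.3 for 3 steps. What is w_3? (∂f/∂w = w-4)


step 1: grad = -0.23-4 = -4.23; w = -0.23 - 0.3·(-4.23) = 1.039
step 2: grad = 1.039-4 = -2.961; w = 1.039 - 0.3·(-2.961) = 1.9273
step 3: grad = 1.9273-4 = -2.0727; w = 1.9273 - 0.3·(-2.0727) = 2.54911

2.54911


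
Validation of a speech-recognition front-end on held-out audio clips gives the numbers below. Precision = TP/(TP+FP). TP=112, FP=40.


Precision = TP/(TP+FP)
= 112/(112+40)
= 112/152 = 73.68%

73.68%


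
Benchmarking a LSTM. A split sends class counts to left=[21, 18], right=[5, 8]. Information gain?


Parent = [26, 26], H_parent = 1
H_left = 0.9957 (n=39), H_right = 0.9612 (n=13)
H_children = (39/52)·0.9957 + (13/52)·0.9612 = 0.9871
IG = 1 - 0.9871 = 0.0129

0.0129


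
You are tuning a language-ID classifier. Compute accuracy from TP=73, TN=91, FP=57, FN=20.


Accuracy = (TP+TN)/(TP+TN+FP+FN)
= (73+91)/(241)
= 164/241 = 68.05%

68.05%


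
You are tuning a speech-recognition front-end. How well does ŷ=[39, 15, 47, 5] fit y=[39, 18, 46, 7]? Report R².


ȳ = 27.5
SS_res = Σ(y-ŷ)² = 14
SS_tot = Σ(y-ȳ)² = 985
R² = 1 - SS_res/SS_tot = 1 - 0.0142 = 0.9858

0.9858


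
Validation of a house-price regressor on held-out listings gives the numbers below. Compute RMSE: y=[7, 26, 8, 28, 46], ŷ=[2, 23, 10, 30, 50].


MSE = 58/5 = 11.6
RMSE = √(58/5) = 3.4059

3.4059


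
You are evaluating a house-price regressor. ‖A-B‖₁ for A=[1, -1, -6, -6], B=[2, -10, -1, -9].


d = |1-2| + |-1+ 10| + |-6+ 1| + |-6+ 9|
  = 1 + 9 + 5 + 3
  = 18

18


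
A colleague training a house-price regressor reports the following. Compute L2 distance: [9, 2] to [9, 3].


d = √((9-9)² + (2-3)²)
  = √(0 + 1)
  = √1 = 1.0

1.0


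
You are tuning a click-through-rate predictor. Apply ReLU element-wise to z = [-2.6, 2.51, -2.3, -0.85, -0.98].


ReLU(-2.6) = max(0, -2.6) = 0.0
ReLU(2.51) = max(0, 2.51) = 2.51
ReLU(-2.3) = max(0, -2.3) = 0.0
ReLU(-0.85) = max(0, -0.85) = 0.0
ReLU(-0.98) = max(0, -0.98) = 0.0
result = [0.0, 2.51, 0.0, 0.0, 0.0]

[0.0, 2.51, 0.0, 0.0, 0.0]


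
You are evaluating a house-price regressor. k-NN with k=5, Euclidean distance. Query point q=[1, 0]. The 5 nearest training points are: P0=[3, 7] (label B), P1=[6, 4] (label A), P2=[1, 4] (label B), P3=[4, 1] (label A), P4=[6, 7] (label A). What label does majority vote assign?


d(q,P0) = 7.2801  (label B)
d(q,P1) = 6.4031  (label A)
d(q,P2) = 4.0  (label B)
d(q,P3) = 3.1623  (label A)
d(q,P4) = 8.6023  (label A)
Votes: A=3, B=2
Majority → A

A


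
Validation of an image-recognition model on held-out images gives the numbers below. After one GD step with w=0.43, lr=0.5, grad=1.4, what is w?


w_new = w - α·∇
= 0.43 - 0.5·1.4
= 0.43 - 0.7
= -0.27

-0.27


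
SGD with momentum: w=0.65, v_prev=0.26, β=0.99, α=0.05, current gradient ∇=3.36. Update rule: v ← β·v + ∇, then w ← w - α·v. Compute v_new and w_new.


v_new = 0.99·0.26 + 3.36 = 0.2574 + 3.36 = 3.6174
w_new = 0.65 - 0.05·3.6174 = 0.65 - 0.18087 = 0.46913

v_new=3.6174, w_new=0.46913


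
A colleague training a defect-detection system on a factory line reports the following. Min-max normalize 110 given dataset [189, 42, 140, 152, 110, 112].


min=42, max=189
(110-42)/(189-42) = 68/147 = 0.4626

0.4626


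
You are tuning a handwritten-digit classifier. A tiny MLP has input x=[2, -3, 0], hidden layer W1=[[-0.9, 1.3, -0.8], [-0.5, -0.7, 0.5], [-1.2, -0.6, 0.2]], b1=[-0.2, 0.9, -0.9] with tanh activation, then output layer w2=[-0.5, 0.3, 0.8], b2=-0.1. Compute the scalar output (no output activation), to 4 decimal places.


z1[0] = (-0.9)·(2) + (1.3)·(-3) + (-0.8)·(0) - 0.2 = -5.9
z1[1] = (-0.5)·(2) + (-0.7)·(-3) + (0.5)·(0) + 0.9 = 2.0
z1[2] = (-1.2)·(2) + (-0.6)·(-3) + (0.2)·(0) - 0.9 = -1.5
h = tanh(z1) = [-1.0, 0.964, -0.9051]
output = (-0.5)·(-1.0) + (0.3)·(0.964) + (0.8)·(-0.9051) - 0.1 = -0.0349

-0.0349


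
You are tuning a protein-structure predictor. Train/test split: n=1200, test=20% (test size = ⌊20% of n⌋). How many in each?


Test = ⌊1200·20/100⌋ = 240
Train = 1200 - 240 = 960

Train: 960, Test: 240


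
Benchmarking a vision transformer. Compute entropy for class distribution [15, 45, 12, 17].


Probabilities: [15/89, 45/89, 12/89, 17/89] ≈ [0.1685, 0.5056, 0.1348, 0.191]
H = -((15/89)·log₂(15/89) + (45/89)·log₂(45/89) + (12/89)·log₂(12/89) + (17/89)·log₂(17/89))
  = 1.7764 bits

1.7764 bits


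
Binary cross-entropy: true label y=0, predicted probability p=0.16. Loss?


BCE = -[y·ln(p) + (1-y)·ln(1-p)]
= -0 - 1·ln(1-0.16)
= -ln(0.84) = 0.1744

0.1744


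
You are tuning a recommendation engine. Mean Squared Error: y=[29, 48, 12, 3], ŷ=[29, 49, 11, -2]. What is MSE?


Squared errors: (29-29)²=0, (48-49)²=1, (12-11)²=1, (3+ 2)²=25
Sum = 27
MSE = 27/4 = 27/4

27/4


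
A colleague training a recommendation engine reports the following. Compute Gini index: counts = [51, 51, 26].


Probabilities: [51/128, 51/128, 26/128] ≈ [0.3984, 0.3984, 0.2031]
Σpᵢ² = (2601 + 2601 + 676)/128² = 5878/16384
Gini = 1 - Σpᵢ² = 1 - 5878/16384 = 0.6412

0.6412


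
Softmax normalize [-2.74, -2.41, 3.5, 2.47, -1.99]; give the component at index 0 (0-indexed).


Exponentials: e^-2.74=0.0646, e^-2.41=0.0898, e^3.5=33.1155, e^2.47=11.8224, e^-1.99=0.1367
Sum = 45.229
Softmax = [0.0014, 0.002, 0.7322, 0.2614, 0.003]
p[0] = 0.0646/45.229 = 0.0014

0.0014


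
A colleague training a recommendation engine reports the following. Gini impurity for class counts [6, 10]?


Probabilities: [6/16, 10/16] ≈ [0.375, 0.625]
Σpᵢ² = (36 + 100)/16² = 136/256
Gini = 1 - Σpᵢ² = 1 - 136/256 = 0.4688

0.4688


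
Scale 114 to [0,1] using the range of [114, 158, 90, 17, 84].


min=17, max=158
(114-17)/(158-17) = 97/141 = 0.6879

0.6879


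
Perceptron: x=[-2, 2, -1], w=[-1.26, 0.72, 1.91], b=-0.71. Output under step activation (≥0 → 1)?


z = (-2)·(-1.26) + (2)·(0.72) + (-1)·(1.91) - 0.71
  = 1.34
step(z) = 1 (z≥0)

1


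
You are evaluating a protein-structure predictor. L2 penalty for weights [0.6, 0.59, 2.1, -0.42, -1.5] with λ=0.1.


‖w‖₂² = (0.6)² + (0.59)² + (2.1)² + (-0.42)² + (-1.5)²
     = 0.36 + 0.3481 + 4.41 + 0.1764 + 2.25
     = 7.5445
λ·‖w‖₂² = 0.1·7.5445 = 0.75445

0.75445


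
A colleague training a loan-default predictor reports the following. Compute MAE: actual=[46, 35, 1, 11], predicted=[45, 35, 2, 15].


Absolute errors: |46-45|=1, |35-35|=0, |1-2|=1, |11-15|=4
Sum = 6
MAE = 6/4 = 3/2

3/2


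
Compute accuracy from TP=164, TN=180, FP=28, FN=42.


Accuracy = (TP+TN)/(TP+TN+FP+FN)
= (164+180)/(414)
= 344/414 = 83.09%

83.09%


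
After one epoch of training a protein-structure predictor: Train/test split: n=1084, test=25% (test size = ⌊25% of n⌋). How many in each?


Test = ⌊1084·25/100⌋ = 271
Train = 1084 - 271 = 813

Train: 813, Test: 271


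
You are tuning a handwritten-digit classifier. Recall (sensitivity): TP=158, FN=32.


Recall = TP/(TP+FN)
= 158/(158+32)
= 158/190 = 83.16%

83.16%


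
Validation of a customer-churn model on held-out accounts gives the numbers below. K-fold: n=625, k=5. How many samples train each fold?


Fold size = 625/5 = 125
Training per fold = 625 - 125 = 500

500


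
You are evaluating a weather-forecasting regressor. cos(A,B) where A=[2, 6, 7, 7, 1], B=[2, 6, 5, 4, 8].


A·B = 2·2 + 6·6 + 7·5 + 7·4 + 1·8 = 111
‖A‖ = √139 = 11.7898, ‖B‖ = √145 = 12.0416
cos = 111/(√139·√145) = 111/√20155 = 0.7819

0.7819


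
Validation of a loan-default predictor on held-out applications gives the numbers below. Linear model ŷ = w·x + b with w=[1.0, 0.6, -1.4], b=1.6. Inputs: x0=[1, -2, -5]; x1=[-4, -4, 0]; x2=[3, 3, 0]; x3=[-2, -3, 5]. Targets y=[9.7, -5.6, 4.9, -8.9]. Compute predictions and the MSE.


ŷ0 = (1.0)·(1) + (0.6)·(-2) + (-1.4)·(-5) + 1.6 = 8.4
ŷ1 = (1.0)·(-4) + (0.6)·(-4) + (-1.4)·(0) + 1.6 = -4.8
ŷ2 = (1.0)·(3) + (0.6)·(3) + (-1.4)·(0) + 1.6 = 6.4
ŷ3 = (1.0)·(-2) + (0.6)·(-3) + (-1.4)·(5) + 1.6 = -9.2
errors² = [1.69, 0.64, 2.25, 0.09]
MSE = 4.6700/4 = 1.1675

1.1675


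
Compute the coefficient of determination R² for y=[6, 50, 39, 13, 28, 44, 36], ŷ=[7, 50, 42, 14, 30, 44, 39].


ȳ = 30.8571
SS_res = Σ(y-ŷ)² = 24
SS_tot = Σ(y-ȳ)² = 1576.86
R² = 1 - SS_res/SS_tot = 1 - 0.0152 = 0.9848

0.9848


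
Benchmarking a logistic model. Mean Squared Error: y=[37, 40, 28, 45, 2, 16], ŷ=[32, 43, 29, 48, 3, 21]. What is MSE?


Squared errors: (37-32)²=25, (40-43)²=9, (28-29)²=1, (45-48)²=9, (2-3)²=1, (16-21)²=25
Sum = 70
MSE = 70/6 = 35/3

35/3


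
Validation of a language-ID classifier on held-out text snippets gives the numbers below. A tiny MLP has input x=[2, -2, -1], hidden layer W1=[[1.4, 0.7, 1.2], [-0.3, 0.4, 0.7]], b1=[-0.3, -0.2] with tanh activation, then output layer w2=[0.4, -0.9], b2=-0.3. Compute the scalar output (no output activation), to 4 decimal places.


z1[0] = (1.4)·(2) + (0.7)·(-2) + (1.2)·(-1) - 0.3 = -0.1
z1[1] = (-0.3)·(2) + (0.4)·(-2) + (0.7)·(-1) - 0.2 = -2.3
h = tanh(z1) = [-0.0997, -0.9801]
output = (0.4)·(-0.0997) + (-0.9)·(-0.9801) - 0.3 = 0.5422

0.5422


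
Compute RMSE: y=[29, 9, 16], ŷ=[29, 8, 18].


MSE = 5/3 = 1.6667
RMSE = √(5/3) = 1.291

1.291


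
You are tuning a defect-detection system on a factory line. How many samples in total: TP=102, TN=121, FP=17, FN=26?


Total = TP + TN + FP + FN
= 102 + 121 + 17 + 26
= 266
(Predicted positive: 119, predicted negative: 147)

266


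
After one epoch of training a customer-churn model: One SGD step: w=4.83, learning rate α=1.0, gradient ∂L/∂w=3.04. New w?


w_new = w - α·∇
= 4.83 - 1.0·3.04
= 4.83 - 3.04
= 1.79

1.79


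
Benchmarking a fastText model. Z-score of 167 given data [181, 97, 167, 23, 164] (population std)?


μ = 126.4, σ = 59.3282
z = (167 - 126.4)/59.3282 = 0.6843

0.6843


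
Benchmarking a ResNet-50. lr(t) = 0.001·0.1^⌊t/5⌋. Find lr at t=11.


n_drops = ⌊11/5⌋ = 2
lr = 0.001·0.1^2 = 0.001·0.01 = 0.00001

0.00001


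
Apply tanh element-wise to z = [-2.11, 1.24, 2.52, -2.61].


tanh(-2.11) = -0.971
tanh(1.24) = 0.8455
tanh(2.52) = 0.9871
tanh(-2.61) = -0.9892
result = [-0.971, 0.8455, 0.9871, -0.9892]

[-0.971, 0.8455, 0.9871, -0.9892]


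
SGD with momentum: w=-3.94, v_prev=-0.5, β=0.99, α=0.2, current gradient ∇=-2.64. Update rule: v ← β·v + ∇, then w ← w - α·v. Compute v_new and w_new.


v_new = 0.99·-0.5 - 2.64 = -0.495 - 2.64 = -3.135
w_new = -3.94 - 0.2·-3.135 = -3.94 + 0.627 = -3.313

v_new=-3.135, w_new=-3.313


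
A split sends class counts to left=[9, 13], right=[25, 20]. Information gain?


Parent = [34, 33], H_parent = 0.9998
H_left = 0.976 (n=22), H_right = 0.9911 (n=45)
H_children = (22/67)·0.976 + (45/67)·0.9911 = 0.9861
IG = 0.9998 - 0.9861 = 0.0137

0.0137


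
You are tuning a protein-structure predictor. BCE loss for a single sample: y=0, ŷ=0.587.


BCE = -[y·ln(p) + (1-y)·ln(1-p)]
= -0 - 1·ln(1-0.587)
= -ln(0.413) = 0.8843

0.8843


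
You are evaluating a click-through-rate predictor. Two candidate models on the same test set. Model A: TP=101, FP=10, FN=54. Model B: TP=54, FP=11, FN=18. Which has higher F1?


Model A: P=101/111=0.9099, R=101/155=0.6516, F1=2PR/(P+R)=2TP/(2TP+FP+FN)=202/266=0.7594
Model B: P=54/65=0.8308, R=54/72=0.75, F1=2PR/(P+R)=2TP/(2TP+FP+FN)=108/137=0.7883
0.7594 < 0.7883 → Model B

Model B


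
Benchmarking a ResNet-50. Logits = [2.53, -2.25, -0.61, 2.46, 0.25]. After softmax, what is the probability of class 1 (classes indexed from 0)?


Exponentials: e^2.53=12.5535, e^-2.25=0.1054, e^-0.61=0.5434, e^2.46=11.7048, e^0.25=1.284
Sum = 26.1911
Softmax = [0.4793, 0.004, 0.0207, 0.4469, 0.049]
p[1] = 0.1054/26.1911 = 0.004

0.004


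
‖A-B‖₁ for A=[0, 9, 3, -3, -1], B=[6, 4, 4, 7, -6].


d = |0-6| + |9-4| + |3-4| + |-3-7| + |-1+ 6|
  = 6 + 5 + 1 + 10 + 5
  = 27

27


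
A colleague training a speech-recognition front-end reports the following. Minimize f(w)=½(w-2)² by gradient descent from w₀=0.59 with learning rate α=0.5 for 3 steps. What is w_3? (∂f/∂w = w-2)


step 1: grad = 0.59-2 = -1.41; w = 0.59 - 0.5·(-1.41) = 1.295
step 2: grad = 1.295-2 = -0.705; w = 1.295 - 0.5·(-0.705) = 1.6475
step 3: grad = 1.6475-2 = -0.3525; w = 1.6475 - 0.5·(-0.3525) = 1.82375

1.82375


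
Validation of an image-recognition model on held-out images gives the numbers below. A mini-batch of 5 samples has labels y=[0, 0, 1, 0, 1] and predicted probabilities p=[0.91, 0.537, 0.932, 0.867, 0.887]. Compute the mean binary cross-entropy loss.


L[0] = -ln(1-0.91) = -ln(0.09) = 2.4079
L[1] = -ln(1-0.537) = -ln(0.463) = 0.77
L[2] = -ln(0.932) = 0.0704
L[3] = -ln(1-0.867) = -ln(0.133) = 2.0174
L[4] = -ln(0.887) = 0.1199
mean = (2.4079 + 0.77 + 0.0704 + 2.0174 + 0.1199)/5 = 1.0771

1.0771


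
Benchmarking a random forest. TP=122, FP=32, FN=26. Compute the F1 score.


Precision = 122/154 = 0.7922
Recall = 122/148 = 0.8243
F1 = 2·P·R/(P+R) = 2·TP/(2·TP+FP+FN) = 244/(244+32+26) = 244/302 = 0.8079

0.8079


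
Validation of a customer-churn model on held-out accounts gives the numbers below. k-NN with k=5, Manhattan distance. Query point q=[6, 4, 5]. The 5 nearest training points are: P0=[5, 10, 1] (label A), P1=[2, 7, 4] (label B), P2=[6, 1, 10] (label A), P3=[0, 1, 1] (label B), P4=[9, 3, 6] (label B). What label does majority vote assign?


d(q,P0) = 11  (label A)
d(q,P1) = 8  (label B)
d(q,P2) = 8  (label A)
d(q,P3) = 13  (label B)
d(q,P4) = 5  (label B)
Votes: A=2, B=3
Majority → B

B


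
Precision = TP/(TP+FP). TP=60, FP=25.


Precision = TP/(TP+FP)
= 60/(60+25)
= 60/85 = 70.59%

70.59%


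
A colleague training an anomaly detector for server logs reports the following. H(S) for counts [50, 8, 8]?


Probabilities: [50/66, 8/66, 8/66] ≈ [0.7576, 0.1212, 0.1212]
H = -((50/66)·log₂(50/66) + (8/66)·log₂(8/66) + (8/66)·log₂(8/66))
  = 1.0415 bits

1.0415 bits


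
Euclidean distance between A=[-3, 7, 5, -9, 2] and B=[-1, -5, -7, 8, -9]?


d = √((-3+ 1)² + (7+ 5)² + (5+ 7)² + (-9-8)² + (2+ 9)²)
  = √(4 + 144 + 144 + 289 + 121)
  = √702 = 26.4953

26.4953


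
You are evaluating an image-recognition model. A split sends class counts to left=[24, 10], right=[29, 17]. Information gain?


Parent = [53, 27], H_parent = 0.9224
H_left = 0.874 (n=34), H_right = 0.9503 (n=46)
H_children = (34/80)·0.874 + (46/80)·0.9503 = 0.9179
IG = 0.9224 - 0.9179 = 0.0045

0.0045


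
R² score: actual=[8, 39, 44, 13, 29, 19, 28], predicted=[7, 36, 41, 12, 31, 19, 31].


ȳ = 25.7143
SS_res = Σ(y-ŷ)² = 33
SS_tot = Σ(y-ȳ)² = 1047.43
R² = 1 - SS_res/SS_tot = 1 - 0.0315 = 0.9685

0.9685


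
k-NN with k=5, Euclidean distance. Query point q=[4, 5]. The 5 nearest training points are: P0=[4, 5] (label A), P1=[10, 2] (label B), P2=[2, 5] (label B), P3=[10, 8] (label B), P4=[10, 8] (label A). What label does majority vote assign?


d(q,P0) = 0.0  (label A)
d(q,P1) = 6.7082  (label B)
d(q,P2) = 2.0  (label B)
d(q,P3) = 6.7082  (label B)
d(q,P4) = 6.7082  (label A)
Votes: A=2, B=3
Majority → B

B


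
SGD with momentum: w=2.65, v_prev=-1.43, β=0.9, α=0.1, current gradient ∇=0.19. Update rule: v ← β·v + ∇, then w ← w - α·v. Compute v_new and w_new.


v_new = 0.9·-1.43 + 0.19 = -1.287 + 0.19 = -1.097
w_new = 2.65 - 0.1·-1.097 = 2.65 + 0.1097 = 2.7597

v_new=-1.097, w_new=2.7597


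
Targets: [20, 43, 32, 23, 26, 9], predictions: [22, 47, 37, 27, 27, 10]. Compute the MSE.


Squared errors: (20-22)²=4, (43-47)²=16, (32-37)²=25, (23-27)²=16, (26-27)²=1, (9-10)²=1
Sum = 63
MSE = 63/6 = 21/2

21/2


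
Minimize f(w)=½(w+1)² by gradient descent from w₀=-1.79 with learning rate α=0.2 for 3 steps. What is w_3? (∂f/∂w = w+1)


step 1: grad = -1.79+1 = -0.79; w = -1.79 - 0.2·(-0.79) = -1.632
step 2: grad = -1.632+1 = -0.632; w = -1.632 - 0.2·(-0.632) = -1.5056
step 3: grad = -1.5056+1 = -0.5056; w = -1.5056 - 0.2·(-0.5056) = -1.40448

-1.40448


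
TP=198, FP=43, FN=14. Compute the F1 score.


Precision = 198/241 = 0.8216
Recall = 198/212 = 0.934
F1 = 2·P·R/(P+R) = 2·TP/(2·TP+FP+FN) = 396/(396+43+14) = 396/453 = 0.8742

0.8742


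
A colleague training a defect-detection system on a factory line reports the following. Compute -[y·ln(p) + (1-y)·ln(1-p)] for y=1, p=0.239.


BCE = -[y·ln(p) + (1-y)·ln(1-p)]
= -1·ln(0.239) - 0
= -ln(0.239) = 1.4313

1.4313


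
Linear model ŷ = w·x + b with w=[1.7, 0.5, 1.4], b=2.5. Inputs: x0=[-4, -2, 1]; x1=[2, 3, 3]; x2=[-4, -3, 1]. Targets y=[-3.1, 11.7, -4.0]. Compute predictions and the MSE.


ŷ0 = (1.7)·(-4) + (0.5)·(-2) + (1.4)·(1) + 2.5 = -3.9
ŷ1 = (1.7)·(2) + (0.5)·(3) + (1.4)·(3) + 2.5 = 11.6
ŷ2 = (1.7)·(-4) + (0.5)·(-3) + (1.4)·(1) + 2.5 = -4.4
errors² = [0.64, 0.01, 0.16]
MSE = 0.8100/3 = 0.27

0.27


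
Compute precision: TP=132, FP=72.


Precision = TP/(TP+FP)
= 132/(132+72)
= 132/204 = 64.71%

64.71%


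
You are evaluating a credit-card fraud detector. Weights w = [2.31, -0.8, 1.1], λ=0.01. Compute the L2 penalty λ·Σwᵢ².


‖w‖₂² = (2.31)² + (-0.8)² + (1.1)²
     = 5.3361 + 0.64 + 1.21
     = 7.1861
λ·‖w‖₂² = 0.01·7.1861 = 0.071861

0.071861


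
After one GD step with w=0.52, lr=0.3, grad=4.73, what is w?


w_new = w - α·∇
= 0.52 - 0.3·4.73
= 0.52 - 1.419
= -0.899

-0.899


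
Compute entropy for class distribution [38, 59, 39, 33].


Probabilities: [38/169, 59/169, 39/169, 33/169] ≈ [0.2249, 0.3491, 0.2308, 0.1953]
H = -((38/169)·log₂(38/169) + (59/169)·log₂(59/169) + (39/169)·log₂(39/169) + (33/169)·log₂(33/169))
  = 1.9625 bits

1.9625 bits


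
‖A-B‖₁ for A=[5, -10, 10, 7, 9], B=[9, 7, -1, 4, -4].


d = |5-9| + |-10-7| + |10+ 1| + |7-4| + |9+ 4|
  = 4 + 17 + 11 + 3 + 13
  = 48

48


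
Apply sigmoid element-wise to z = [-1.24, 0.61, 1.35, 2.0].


σ(-1.24) = 1/(1+e^1.24) = 0.2244
σ(0.61) = 1/(1+e^-0.61) = 0.6479
σ(1.35) = 1/(1+e^-1.35) = 0.7941
σ(2.0) = 1/(1+e^-2.0) = 0.8808
result = [0.2244, 0.6479, 0.7941, 0.8808]

[0.2244, 0.6479, 0.7941, 0.8808]


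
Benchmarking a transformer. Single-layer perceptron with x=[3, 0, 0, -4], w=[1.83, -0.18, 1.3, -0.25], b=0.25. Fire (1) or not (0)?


z = (3)·(1.83) + (0)·(-0.18) + (0)·(1.3) + (-4)·(-0.25) + 0.25
  = 6.74
step(z) = 1 (z≥0)

1


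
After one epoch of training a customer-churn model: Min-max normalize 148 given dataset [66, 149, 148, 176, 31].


min=31, max=176
(148-31)/(176-31) = 117/145 = 0.8069

0.8069


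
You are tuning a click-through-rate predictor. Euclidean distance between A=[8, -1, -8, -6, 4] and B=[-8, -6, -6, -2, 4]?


d = √((8+ 8)² + (-1+ 6)² + (-8+ 6)² + (-6+ 2)² + (4-4)²)
  = √(256 + 25 + 4 + 16 + 0)
  = √301 = 17.3494

17.3494


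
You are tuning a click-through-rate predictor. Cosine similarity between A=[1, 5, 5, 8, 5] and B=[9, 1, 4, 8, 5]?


A·B = 1·9 + 5·1 + 5·4 + 8·8 + 5·5 = 123
‖A‖ = √140 = 11.8322, ‖B‖ = √187 = 13.6748
cos = 123/(√140·√187) = 123/√26180 = 0.7602

0.7602


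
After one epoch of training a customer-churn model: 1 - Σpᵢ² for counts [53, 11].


Probabilities: [53/64, 11/64] ≈ [0.8281, 0.1719]
Σpᵢ² = (2809 + 121)/64² = 2930/4096
Gini = 1 - Σpᵢ² = 1 - 2930/4096 = 0.2847

0.2847


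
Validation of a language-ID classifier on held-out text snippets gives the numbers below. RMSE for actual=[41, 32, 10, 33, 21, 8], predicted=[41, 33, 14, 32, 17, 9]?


MSE = 35/6 = 5.8333
RMSE = √(35/6) = 2.4152

2.4152


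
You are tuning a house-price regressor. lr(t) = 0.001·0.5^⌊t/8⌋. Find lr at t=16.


n_drops = ⌊16/8⌋ = 2
lr = 0.001·0.5^2 = 0.001·0.25 = 0.00025

0.00025


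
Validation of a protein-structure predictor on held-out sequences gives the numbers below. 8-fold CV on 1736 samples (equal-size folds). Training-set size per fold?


Fold size = 1736/8 = 217
Training per fold = 1736 - 217 = 1519

1519


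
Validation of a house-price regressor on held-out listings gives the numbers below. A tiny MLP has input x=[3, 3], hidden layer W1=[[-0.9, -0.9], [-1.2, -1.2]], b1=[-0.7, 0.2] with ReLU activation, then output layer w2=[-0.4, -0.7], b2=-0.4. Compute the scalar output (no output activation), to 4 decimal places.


z1[0] = (-0.9)·(3) + (-0.9)·(3) - 0.7 = -6.1
z1[1] = (-1.2)·(3) + (-1.2)·(3) + 0.2 = -7.0
h = ReLU(z1) = [0.0, 0.0]
output = (-0.4)·(0.0) + (-0.7)·(0.0) - 0.4 = -0.4

-0.4


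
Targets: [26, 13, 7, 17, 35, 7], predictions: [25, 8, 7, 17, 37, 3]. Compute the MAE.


Absolute errors: |26-25|=1, |13-8|=5, |7-7|=0, |17-17|=0, |35-37|=2, |7-3|=4
Sum = 12
MAE = 12/6 = 2

2


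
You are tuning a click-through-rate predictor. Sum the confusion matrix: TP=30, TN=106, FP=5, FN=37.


Total = TP + TN + FP + FN
= 30 + 106 + 5 + 37
= 178
(Predicted positive: 35, predicted negative: 143)

178


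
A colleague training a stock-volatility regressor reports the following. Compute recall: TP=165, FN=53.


Recall = TP/(TP+FN)
= 165/(165+53)
= 165/218 = 75.69%

75.69%


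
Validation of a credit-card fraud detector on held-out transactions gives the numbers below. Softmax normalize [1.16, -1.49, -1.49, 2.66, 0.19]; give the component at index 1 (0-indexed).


Exponentials: e^1.16=3.1899, e^-1.49=0.2254, e^-1.49=0.2254, e^2.66=14.2963, e^0.19=1.2092
Sum = 19.1462
Softmax = [0.1666, 0.0118, 0.0118, 0.7467, 0.0632]
p[1] = 0.2254/19.1462 = 0.0118

0.0118


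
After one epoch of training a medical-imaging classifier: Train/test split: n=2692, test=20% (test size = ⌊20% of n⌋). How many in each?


Test = ⌊2692·20/100⌋ = 538
Train = 2692 - 538 = 2154

Train: 2154, Test: 538


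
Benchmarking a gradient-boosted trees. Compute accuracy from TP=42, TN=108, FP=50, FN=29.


Accuracy = (TP+TN)/(TP+TN+FP+FN)
= (42+108)/(229)
= 150/229 = 65.5%

65.5%


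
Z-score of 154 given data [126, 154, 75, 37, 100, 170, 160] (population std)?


μ = 117.4286, σ = 45.6066
z = (154 - 117.4286)/45.6066 = 0.8019

0.8019


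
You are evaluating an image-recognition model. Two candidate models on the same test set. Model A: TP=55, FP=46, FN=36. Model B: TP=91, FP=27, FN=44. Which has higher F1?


Model A: P=55/101=0.5446, R=55/91=0.6044, F1=2PR/(P+R)=2TP/(2TP+FP+FN)=110/192=0.5729
Model B: P=91/118=0.7712, R=91/135=0.6741, F1=2PR/(P+R)=2TP/(2TP+FP+FN)=182/253=0.7194
0.5729 < 0.7194 → Model B

Model B


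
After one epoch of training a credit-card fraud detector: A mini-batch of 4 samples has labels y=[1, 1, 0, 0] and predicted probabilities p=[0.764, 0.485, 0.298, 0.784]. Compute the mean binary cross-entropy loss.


L[0] = -ln(0.764) = 0.2692
L[1] = -ln(0.485) = 0.7236
L[2] = -ln(1-0.298) = -ln(0.702) = 0.3538
L[3] = -ln(1-0.784) = -ln(0.216) = 1.5325
mean = (0.2692 + 0.7236 + 0.3538 + 1.5325)/4 = 0.7198

0.7198


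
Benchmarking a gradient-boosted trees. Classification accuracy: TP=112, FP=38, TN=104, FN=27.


Accuracy = (TP+TN)/(TP+TN+FP+FN)
= (112+104)/(281)
= 216/281 = 76.87%

76.87%


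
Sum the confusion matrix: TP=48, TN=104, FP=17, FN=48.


Total = TP + TN + FP + FN
= 48 + 104 + 17 + 48
= 217
(Predicted positive: 65, predicted negative: 152)

217


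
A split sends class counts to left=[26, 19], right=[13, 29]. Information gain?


Parent = [39, 48], H_parent = 0.9923
H_left = 0.9825 (n=45), H_right = 0.8926 (n=42)
H_children = (45/87)·0.9825 + (42/87)·0.8926 = 0.9391
IG = 0.9923 - 0.9391 = 0.0532

0.0532


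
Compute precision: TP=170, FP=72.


Precision = TP/(TP+FP)
= 170/(170+72)
= 170/242 = 70.25%

70.25%


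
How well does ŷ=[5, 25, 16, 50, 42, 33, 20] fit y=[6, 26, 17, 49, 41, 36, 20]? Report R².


ȳ = 27.8571
SS_res = Σ(y-ŷ)² = 14
SS_tot = Σ(y-ȳ)² = 1346.86
R² = 1 - SS_res/SS_tot = 1 - 0.0104 = 0.9896

0.9896


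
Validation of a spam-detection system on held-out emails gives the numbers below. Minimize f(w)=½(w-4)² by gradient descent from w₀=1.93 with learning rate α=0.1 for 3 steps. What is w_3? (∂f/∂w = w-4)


step 1: grad = 1.93-4 = -2.07; w = 1.93 - 0.1·(-2.07) = 2.137
step 2: grad = 2.137-4 = -1.863; w = 2.137 - 0.1·(-1.863) = 2.3233
step 3: grad = 2.3233-4 = -1.6767; w = 2.3233 - 0.1·(-1.6767) = 2.49097

2.49097


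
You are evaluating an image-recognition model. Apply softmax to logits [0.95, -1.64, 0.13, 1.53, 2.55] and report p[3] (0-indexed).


Exponentials: e^0.95=2.5857, e^-1.64=0.194, e^0.13=1.1388, e^1.53=4.6182, e^2.55=12.8071
Sum = 21.3438
Softmax = [0.1211, 0.0091, 0.0534, 0.2164, 0.6]
p[3] = 4.6182/21.3438 = 0.2164

0.2164


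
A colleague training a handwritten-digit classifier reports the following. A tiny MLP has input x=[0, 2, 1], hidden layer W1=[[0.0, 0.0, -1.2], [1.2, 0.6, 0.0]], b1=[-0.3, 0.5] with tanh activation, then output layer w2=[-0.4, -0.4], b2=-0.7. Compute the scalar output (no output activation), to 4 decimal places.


z1[0] = (0.0)·(0) + (0.0)·(2) + (-1.2)·(1) - 0.3 = -1.5
z1[1] = (1.2)·(0) + (0.6)·(2) + (0.0)·(1) + 0.5 = 1.7
h = tanh(z1) = [-0.9051, 0.9354]
output = (-0.4)·(-0.9051) + (-0.4)·(0.9354) - 0.7 = -0.7121

-0.7121


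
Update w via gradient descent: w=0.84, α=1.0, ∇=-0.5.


w_new = w - α·∇
= 0.84 - 1.0·-0.5
= 0.84 + 0.5
= 1.34

1.34


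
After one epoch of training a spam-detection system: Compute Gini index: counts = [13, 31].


Probabilities: [13/44, 31/44] ≈ [0.2955, 0.7045]
Σpᵢ² = (169 + 961)/44² = 1130/1936
Gini = 1 - Σpᵢ² = 1 - 1130/1936 = 0.4163

0.4163


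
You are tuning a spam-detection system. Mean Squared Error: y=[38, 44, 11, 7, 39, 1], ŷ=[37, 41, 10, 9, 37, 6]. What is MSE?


Squared errors: (38-37)²=1, (44-41)²=9, (11-10)²=1, (7-9)²=4, (39-37)²=4, (1-6)²=25
Sum = 44
MSE = 44/6 = 22/3

22/3


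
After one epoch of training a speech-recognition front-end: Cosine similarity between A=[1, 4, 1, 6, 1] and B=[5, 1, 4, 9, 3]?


A·B = 1·5 + 4·1 + 1·4 + 6·9 + 1·3 = 70
‖A‖ = √55 = 7.4162, ‖B‖ = √132 = 11.4891
cos = 70/(√55·√132) = 70/√7260 = 0.8215

0.8215


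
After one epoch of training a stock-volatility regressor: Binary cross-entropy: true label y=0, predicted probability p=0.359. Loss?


BCE = -[y·ln(p) + (1-y)·ln(1-p)]
= -0 - 1·ln(1-0.359)
= -ln(0.641) = 0.4447

0.4447


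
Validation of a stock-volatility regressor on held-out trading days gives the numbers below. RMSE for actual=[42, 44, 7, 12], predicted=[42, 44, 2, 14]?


MSE = 29/4 = 7.25
RMSE = √(29/4) = 2.6926

2.6926


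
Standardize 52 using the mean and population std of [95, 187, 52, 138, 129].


μ = 120.2, σ = 45.0395
z = (52 - 120.2)/45.0395 = -1.5142

-1.5142


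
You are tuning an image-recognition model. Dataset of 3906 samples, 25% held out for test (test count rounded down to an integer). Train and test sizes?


Test = ⌊3906·25/100⌋ = 976
Train = 3906 - 976 = 2930

Train: 2930, Test: 976


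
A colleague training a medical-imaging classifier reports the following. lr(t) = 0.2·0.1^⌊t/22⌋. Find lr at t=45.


n_drops = ⌊45/22⌋ = 2
lr = 0.2·0.1^2 = 0.2·0.01 = 0.002

0.002


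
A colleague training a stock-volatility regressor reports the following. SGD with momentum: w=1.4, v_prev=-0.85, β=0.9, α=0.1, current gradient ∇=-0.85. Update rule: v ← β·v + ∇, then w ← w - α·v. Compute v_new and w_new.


v_new = 0.9·-0.85 - 0.85 = -0.765 - 0.85 = -1.615
w_new = 1.4 - 0.1·-1.615 = 1.4 + 0.1615 = 1.5615

v_new=-1.615, w_new=1.5615


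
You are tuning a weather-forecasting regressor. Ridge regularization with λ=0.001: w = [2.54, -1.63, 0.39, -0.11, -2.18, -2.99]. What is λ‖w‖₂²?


‖w‖₂² = (2.54)² + (-1.63)² + (0.39)² + (-0.11)² + (-2.18)² + (-2.99)²
     = 6.4516 + 2.6569 + 0.1521 + 0.0121 + 4.7524 + 8.9401
     = 22.9652
λ·‖w‖₂² = 0.001·22.9652 = 0.022965

0.022965


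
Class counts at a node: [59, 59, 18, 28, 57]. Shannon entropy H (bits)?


Probabilities: [59/221, 59/221, 18/221, 28/221, 57/221] ≈ [0.267, 0.267, 0.0814, 0.1267, 0.2579]
H = -((59/221)·log₂(59/221) + (59/221)·log₂(59/221) + (18/221)·log₂(18/221) + (28/221)·log₂(28/221) + (57/221)·log₂(57/221))
  = 2.1938 bits

2.1938 bits


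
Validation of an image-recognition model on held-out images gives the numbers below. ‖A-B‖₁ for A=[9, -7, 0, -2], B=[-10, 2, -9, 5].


d = |9+ 10| + |-7-2| + |0+ 9| + |-2-5|
  = 19 + 9 + 9 + 7
  = 44

44
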